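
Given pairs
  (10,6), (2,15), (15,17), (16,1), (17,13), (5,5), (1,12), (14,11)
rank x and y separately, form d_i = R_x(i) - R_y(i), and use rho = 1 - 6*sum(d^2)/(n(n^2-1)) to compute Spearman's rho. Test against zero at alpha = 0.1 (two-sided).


Step 1: Rank x and y separately (midranks; no ties here).
rank(x): 10->4, 2->2, 15->6, 16->7, 17->8, 5->3, 1->1, 14->5
rank(y): 6->3, 15->7, 17->8, 1->1, 13->6, 5->2, 12->5, 11->4
Step 2: d_i = R_x(i) - R_y(i); compute d_i^2.
  (4-3)^2=1, (2-7)^2=25, (6-8)^2=4, (7-1)^2=36, (8-6)^2=4, (3-2)^2=1, (1-5)^2=16, (5-4)^2=1
sum(d^2) = 88.
Step 3: rho = 1 - 6*88 / (8*(8^2 - 1)) = 1 - 528/504 = -0.047619.
Step 4: Under H0, t = rho * sqrt((n-2)/(1-rho^2)) = -0.1168 ~ t(6).
Step 5: Two-sided p-value from the t-distribution with 6 df = 0.910849.
Step 6: alpha = 0.1. fail to reject H0.

rho = -0.0476, p = 0.910849, fail to reject H0 at alpha = 0.1.


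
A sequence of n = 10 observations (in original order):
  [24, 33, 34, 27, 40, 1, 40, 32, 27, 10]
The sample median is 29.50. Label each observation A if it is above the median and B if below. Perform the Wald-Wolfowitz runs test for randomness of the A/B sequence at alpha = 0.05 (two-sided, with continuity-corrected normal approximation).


Step 1: Compute median = 29.50; label A = above, B = below.
Labels in order: BAABABAABB  (n_A = 5, n_B = 5)
Step 2: Count runs R = 7.
Step 3: Under H0 (random ordering), E[R] = 2*n_A*n_B/(n_A+n_B) + 1 = 2*5*5/10 + 1 = 6.0000.
        Var[R] = 2*n_A*n_B*(2*n_A*n_B - n_A - n_B) / ((n_A+n_B)^2 * (n_A+n_B-1)) = 2000/900 = 2.2222.
        SD[R] = 1.4907.
Step 4: Continuity-corrected z = (R - 0.5 - E[R]) / SD[R] = (7 - 0.5 - 6.0000) / 1.4907 = 0.3354.
Step 5: Two-sided p-value via normal approximation = 2*(1 - Phi(|z|)) = 0.737316.
Step 6: alpha = 0.05. fail to reject H0.

R = 7, z = 0.3354, p = 0.737316, fail to reject H0.


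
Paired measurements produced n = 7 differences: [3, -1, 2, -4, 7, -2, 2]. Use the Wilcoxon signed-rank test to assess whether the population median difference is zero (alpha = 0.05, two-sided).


Step 1: Drop any zero differences (none here) and take |d_i|.
|d| = [3, 1, 2, 4, 7, 2, 2]
Step 2: Midrank |d_i| (ties get averaged ranks).
ranks: |3|->5, |1|->1, |2|->3, |4|->6, |7|->7, |2|->3, |2|->3
Step 3: Attach original signs; sum ranks with positive sign and with negative sign.
W+ = 5 + 3 + 7 + 3 = 18
W- = 1 + 6 + 3 = 10
(Check: W+ + W- = 28 should equal n(n+1)/2 = 28.)
Step 4: Test statistic W = min(W+, W-) = 10.
Step 5: Ties in |d|, so use the tie-corrected normal approximation.
        E[W] = n(n+1)/4 = 7*8/4 = 14.
        Tie groups: |d|=2 (t=3); sum(t^3 - t) = 24.
        Var[W] = n(n+1)(2n+1)/24 - sum(t^3-t)/48 = 840/24 - 24/48 = 34.5.
        z = (W - E[W]) / sqrt(Var[W]) = (10 - 14) / 5.8737 = -0.6810.
        Two-sided p = 2*Phi(z) = 0.495868.
Step 6: alpha = 0.05. fail to reject H0.

W+ = 18, W- = 10, W = min = 10, p = 0.495868, fail to reject H0.


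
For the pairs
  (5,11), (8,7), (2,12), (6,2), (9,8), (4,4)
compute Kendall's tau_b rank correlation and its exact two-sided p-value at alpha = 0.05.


Step 1: Enumerate the 15 unordered pairs (i,j) with i<j and classify each by sign(x_j-x_i) * sign(y_j-y_i).
  (1,2):dx=+3,dy=-4->D; (1,3):dx=-3,dy=+1->D; (1,4):dx=+1,dy=-9->D; (1,5):dx=+4,dy=-3->D
  (1,6):dx=-1,dy=-7->C; (2,3):dx=-6,dy=+5->D; (2,4):dx=-2,dy=-5->C; (2,5):dx=+1,dy=+1->C
  (2,6):dx=-4,dy=-3->C; (3,4):dx=+4,dy=-10->D; (3,5):dx=+7,dy=-4->D; (3,6):dx=+2,dy=-8->D
  (4,5):dx=+3,dy=+6->C; (4,6):dx=-2,dy=+2->D; (5,6):dx=-5,dy=-4->C
Step 2: C = 6, D = 9, total pairs = 15.
Step 3: tau = (C - D)/(n(n-1)/2) = (6 - 9)/15 = -0.200000.
Step 4: Exact two-sided p-value (enumerate n! = 720 permutations of y under H0): p = 0.719444.
Step 5: alpha = 0.05. fail to reject H0.

tau_b = -0.2000 (C=6, D=9), p = 0.719444, fail to reject H0.


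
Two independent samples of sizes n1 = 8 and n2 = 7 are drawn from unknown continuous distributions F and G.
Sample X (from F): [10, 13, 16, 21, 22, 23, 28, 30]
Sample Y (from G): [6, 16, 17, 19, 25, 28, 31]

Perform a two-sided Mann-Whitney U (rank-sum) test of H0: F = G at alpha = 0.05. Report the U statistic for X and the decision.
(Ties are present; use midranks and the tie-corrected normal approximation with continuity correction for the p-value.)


Step 1: Combine and sort all 15 observations; assign midranks.
sorted (value, group): (6,Y), (10,X), (13,X), (16,X), (16,Y), (17,Y), (19,Y), (21,X), (22,X), (23,X), (25,Y), (28,X), (28,Y), (30,X), (31,Y)
ranks: 6->1, 10->2, 13->3, 16->4.5, 16->4.5, 17->6, 19->7, 21->8, 22->9, 23->10, 25->11, 28->12.5, 28->12.5, 30->14, 31->15
Step 2: Rank sum for X: R1 = 2 + 3 + 4.5 + 8 + 9 + 10 + 12.5 + 14 = 63.
Step 3: U_X = R1 - n1(n1+1)/2 = 63 - 8*9/2 = 63 - 36 = 27.
       U_Y = n1*n2 - U_X = 56 - 27 = 29.
Step 4: Ties are present, so use the tie-corrected normal approximation (with continuity correction) for the p-value.
Step 5: p-value = 0.953775; compare to alpha = 0.05. fail to reject H0.

U_X = 27, p = 0.953775, fail to reject H0 at alpha = 0.05.


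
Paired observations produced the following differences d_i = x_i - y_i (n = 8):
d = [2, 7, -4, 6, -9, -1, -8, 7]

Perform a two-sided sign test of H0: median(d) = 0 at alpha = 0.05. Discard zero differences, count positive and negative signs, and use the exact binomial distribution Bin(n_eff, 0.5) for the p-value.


Step 1: Discard zero differences. Original n = 8; n_eff = number of nonzero differences = 8.
Nonzero differences (with sign): +2, +7, -4, +6, -9, -1, -8, +7
Step 2: Count signs: positive = 4, negative = 4.
Step 3: Under H0: P(positive) = 0.5, so the number of positives S ~ Bin(8, 0.5).
Step 4: Two-sided exact p-value = sum of Bin(8,0.5) probabilities at or below the observed probability = 1.000000.
Step 5: alpha = 0.05. fail to reject H0.

n_eff = 8, pos = 4, neg = 4, p = 1.000000, fail to reject H0.


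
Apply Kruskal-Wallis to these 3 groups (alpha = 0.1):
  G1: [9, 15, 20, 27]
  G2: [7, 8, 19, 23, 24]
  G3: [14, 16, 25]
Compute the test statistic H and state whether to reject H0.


Step 1: Combine all N = 12 observations and assign midranks.
sorted (value, group, rank): (7,G2,1), (8,G2,2), (9,G1,3), (14,G3,4), (15,G1,5), (16,G3,6), (19,G2,7), (20,G1,8), (23,G2,9), (24,G2,10), (25,G3,11), (27,G1,12)
Step 2: Sum ranks within each group.
R_1 = 28 (n_1 = 4)
R_2 = 29 (n_2 = 5)
R_3 = 21 (n_3 = 3)
Step 3: H = 12/(N(N+1)) * sum(R_i^2/n_i) - 3(N+1)
     = 12/(12*13) * (28^2/4 + 29^2/5 + 21^2/3) - 3*13
     = 0.076923 * 511.2 - 39
     = 0.323077.
Step 4: No ties, so H is used without correction.
Step 5: Under H0, H ~ chi^2(2); p-value = 0.850834.
Step 6: alpha = 0.1. fail to reject H0.

H = 0.3231, df = 2, p = 0.850834, fail to reject H0.


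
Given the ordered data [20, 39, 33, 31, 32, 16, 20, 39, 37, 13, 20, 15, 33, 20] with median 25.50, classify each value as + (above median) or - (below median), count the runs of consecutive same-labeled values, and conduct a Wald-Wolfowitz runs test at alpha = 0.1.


Step 1: Compute median = 25.50; label A = above, B = below.
Labels in order: BAAAABBAABBBAB  (n_A = 7, n_B = 7)
Step 2: Count runs R = 7.
Step 3: Under H0 (random ordering), E[R] = 2*n_A*n_B/(n_A+n_B) + 1 = 2*7*7/14 + 1 = 8.0000.
        Var[R] = 2*n_A*n_B*(2*n_A*n_B - n_A - n_B) / ((n_A+n_B)^2 * (n_A+n_B-1)) = 8232/2548 = 3.2308.
        SD[R] = 1.7974.
Step 4: Continuity-corrected z = (R + 0.5 - E[R]) / SD[R] = (7 + 0.5 - 8.0000) / 1.7974 = -0.2782.
Step 5: Two-sided p-value via normal approximation = 2*(1 - Phi(|z|)) = 0.780879.
Step 6: alpha = 0.1. fail to reject H0.

R = 7, z = -0.2782, p = 0.780879, fail to reject H0.


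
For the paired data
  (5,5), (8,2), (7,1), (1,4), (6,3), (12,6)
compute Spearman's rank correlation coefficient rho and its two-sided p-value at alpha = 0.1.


Step 1: Rank x and y separately (midranks; no ties here).
rank(x): 5->2, 8->5, 7->4, 1->1, 6->3, 12->6
rank(y): 5->5, 2->2, 1->1, 4->4, 3->3, 6->6
Step 2: d_i = R_x(i) - R_y(i); compute d_i^2.
  (2-5)^2=9, (5-2)^2=9, (4-1)^2=9, (1-4)^2=9, (3-3)^2=0, (6-6)^2=0
sum(d^2) = 36.
Step 3: rho = 1 - 6*36 / (6*(6^2 - 1)) = 1 - 216/210 = -0.028571.
Step 4: Under H0, t = rho * sqrt((n-2)/(1-rho^2)) = -0.0572 ~ t(4).
Step 5: Two-sided p-value from the t-distribution with 4 df = 0.957155.
Step 6: alpha = 0.1. fail to reject H0.

rho = -0.0286, p = 0.957155, fail to reject H0 at alpha = 0.1.


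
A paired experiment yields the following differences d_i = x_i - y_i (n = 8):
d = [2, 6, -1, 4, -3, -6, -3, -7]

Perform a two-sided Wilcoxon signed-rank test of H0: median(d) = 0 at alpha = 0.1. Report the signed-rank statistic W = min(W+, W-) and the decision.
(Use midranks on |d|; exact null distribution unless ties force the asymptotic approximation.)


Step 1: Drop any zero differences (none here) and take |d_i|.
|d| = [2, 6, 1, 4, 3, 6, 3, 7]
Step 2: Midrank |d_i| (ties get averaged ranks).
ranks: |2|->2, |6|->6.5, |1|->1, |4|->5, |3|->3.5, |6|->6.5, |3|->3.5, |7|->8
Step 3: Attach original signs; sum ranks with positive sign and with negative sign.
W+ = 2 + 6.5 + 5 = 13.5
W- = 1 + 3.5 + 6.5 + 3.5 + 8 = 22.5
(Check: W+ + W- = 36 should equal n(n+1)/2 = 36.)
Step 4: Test statistic W = min(W+, W-) = 13.5.
Step 5: Ties in |d|, so use the tie-corrected normal approximation.
        E[W] = n(n+1)/4 = 8*9/4 = 18.
        Tie groups: |d|=3 (t=2), |d|=6 (t=2); sum(t^3 - t) = 12.
        Var[W] = n(n+1)(2n+1)/24 - sum(t^3-t)/48 = 1224/24 - 12/48 = 50.75.
        z = (W - E[W]) / sqrt(Var[W]) = (13.5 - 18) / 7.1239 = -0.6317.
        Two-sided p = 2*Phi(z) = 0.527599.
Step 6: alpha = 0.1. fail to reject H0.

W+ = 13.5, W- = 22.5, W = min = 13.5, p = 0.527599, fail to reject H0.


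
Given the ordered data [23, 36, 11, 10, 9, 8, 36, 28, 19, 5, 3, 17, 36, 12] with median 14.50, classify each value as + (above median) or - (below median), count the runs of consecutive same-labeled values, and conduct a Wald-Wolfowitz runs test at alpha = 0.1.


Step 1: Compute median = 14.50; label A = above, B = below.
Labels in order: AABBBBAAABBAAB  (n_A = 7, n_B = 7)
Step 2: Count runs R = 6.
Step 3: Under H0 (random ordering), E[R] = 2*n_A*n_B/(n_A+n_B) + 1 = 2*7*7/14 + 1 = 8.0000.
        Var[R] = 2*n_A*n_B*(2*n_A*n_B - n_A - n_B) / ((n_A+n_B)^2 * (n_A+n_B-1)) = 8232/2548 = 3.2308.
        SD[R] = 1.7974.
Step 4: Continuity-corrected z = (R + 0.5 - E[R]) / SD[R] = (6 + 0.5 - 8.0000) / 1.7974 = -0.8345.
Step 5: Two-sided p-value via normal approximation = 2*(1 - Phi(|z|)) = 0.403986.
Step 6: alpha = 0.1. fail to reject H0.

R = 6, z = -0.8345, p = 0.403986, fail to reject H0.


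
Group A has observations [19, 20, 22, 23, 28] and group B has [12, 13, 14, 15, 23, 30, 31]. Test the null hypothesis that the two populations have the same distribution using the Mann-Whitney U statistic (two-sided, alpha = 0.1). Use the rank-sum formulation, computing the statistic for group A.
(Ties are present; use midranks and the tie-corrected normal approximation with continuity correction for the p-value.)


Step 1: Combine and sort all 12 observations; assign midranks.
sorted (value, group): (12,Y), (13,Y), (14,Y), (15,Y), (19,X), (20,X), (22,X), (23,X), (23,Y), (28,X), (30,Y), (31,Y)
ranks: 12->1, 13->2, 14->3, 15->4, 19->5, 20->6, 22->7, 23->8.5, 23->8.5, 28->10, 30->11, 31->12
Step 2: Rank sum for X: R1 = 5 + 6 + 7 + 8.5 + 10 = 36.5.
Step 3: U_X = R1 - n1(n1+1)/2 = 36.5 - 5*6/2 = 36.5 - 15 = 21.5.
       U_Y = n1*n2 - U_X = 35 - 21.5 = 13.5.
Step 4: Ties are present, so use the tie-corrected normal approximation (with continuity correction) for the p-value.
Step 5: p-value = 0.569088; compare to alpha = 0.1. fail to reject H0.

U_X = 21.5, p = 0.569088, fail to reject H0 at alpha = 0.1.


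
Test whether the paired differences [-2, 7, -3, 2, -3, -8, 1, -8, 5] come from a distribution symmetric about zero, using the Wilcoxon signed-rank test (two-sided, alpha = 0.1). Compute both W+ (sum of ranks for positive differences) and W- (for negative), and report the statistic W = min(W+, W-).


Step 1: Drop any zero differences (none here) and take |d_i|.
|d| = [2, 7, 3, 2, 3, 8, 1, 8, 5]
Step 2: Midrank |d_i| (ties get averaged ranks).
ranks: |2|->2.5, |7|->7, |3|->4.5, |2|->2.5, |3|->4.5, |8|->8.5, |1|->1, |8|->8.5, |5|->6
Step 3: Attach original signs; sum ranks with positive sign and with negative sign.
W+ = 7 + 2.5 + 1 + 6 = 16.5
W- = 2.5 + 4.5 + 4.5 + 8.5 + 8.5 = 28.5
(Check: W+ + W- = 45 should equal n(n+1)/2 = 45.)
Step 4: Test statistic W = min(W+, W-) = 16.5.
Step 5: Ties in |d|, so use the tie-corrected normal approximation.
        E[W] = n(n+1)/4 = 9*10/4 = 22.5.
        Tie groups: |d|=2 (t=2), |d|=3 (t=2), |d|=8 (t=2); sum(t^3 - t) = 18.
        Var[W] = n(n+1)(2n+1)/24 - sum(t^3-t)/48 = 1710/24 - 18/48 = 70.875.
        z = (W - E[W]) / sqrt(Var[W]) = (16.5 - 22.5) / 8.4187 = -0.7127.
        Two-sided p = 2*Phi(z) = 0.476033.
Step 6: alpha = 0.1. fail to reject H0.

W+ = 16.5, W- = 28.5, W = min = 16.5, p = 0.476033, fail to reject H0.


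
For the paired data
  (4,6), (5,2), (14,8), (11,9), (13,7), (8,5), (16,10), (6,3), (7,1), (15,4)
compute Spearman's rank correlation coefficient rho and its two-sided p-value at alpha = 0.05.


Step 1: Rank x and y separately (midranks; no ties here).
rank(x): 4->1, 5->2, 14->8, 11->6, 13->7, 8->5, 16->10, 6->3, 7->4, 15->9
rank(y): 6->6, 2->2, 8->8, 9->9, 7->7, 5->5, 10->10, 3->3, 1->1, 4->4
Step 2: d_i = R_x(i) - R_y(i); compute d_i^2.
  (1-6)^2=25, (2-2)^2=0, (8-8)^2=0, (6-9)^2=9, (7-7)^2=0, (5-5)^2=0, (10-10)^2=0, (3-3)^2=0, (4-1)^2=9, (9-4)^2=25
sum(d^2) = 68.
Step 3: rho = 1 - 6*68 / (10*(10^2 - 1)) = 1 - 408/990 = 0.587879.
Step 4: Under H0, t = rho * sqrt((n-2)/(1-rho^2)) = 2.0555 ~ t(8).
Step 5: Two-sided p-value from the t-distribution with 8 df = 0.073878.
Step 6: alpha = 0.05. fail to reject H0.

rho = 0.5879, p = 0.073878, fail to reject H0 at alpha = 0.05.


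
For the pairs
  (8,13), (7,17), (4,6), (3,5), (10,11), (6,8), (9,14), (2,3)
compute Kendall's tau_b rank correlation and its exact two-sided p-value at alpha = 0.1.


Step 1: Enumerate the 28 unordered pairs (i,j) with i<j and classify each by sign(x_j-x_i) * sign(y_j-y_i).
  (1,2):dx=-1,dy=+4->D; (1,3):dx=-4,dy=-7->C; (1,4):dx=-5,dy=-8->C; (1,5):dx=+2,dy=-2->D
  (1,6):dx=-2,dy=-5->C; (1,7):dx=+1,dy=+1->C; (1,8):dx=-6,dy=-10->C; (2,3):dx=-3,dy=-11->C
  (2,4):dx=-4,dy=-12->C; (2,5):dx=+3,dy=-6->D; (2,6):dx=-1,dy=-9->C; (2,7):dx=+2,dy=-3->D
  (2,8):dx=-5,dy=-14->C; (3,4):dx=-1,dy=-1->C; (3,5):dx=+6,dy=+5->C; (3,6):dx=+2,dy=+2->C
  (3,7):dx=+5,dy=+8->C; (3,8):dx=-2,dy=-3->C; (4,5):dx=+7,dy=+6->C; (4,6):dx=+3,dy=+3->C
  (4,7):dx=+6,dy=+9->C; (4,8):dx=-1,dy=-2->C; (5,6):dx=-4,dy=-3->C; (5,7):dx=-1,dy=+3->D
  (5,8):dx=-8,dy=-8->C; (6,7):dx=+3,dy=+6->C; (6,8):dx=-4,dy=-5->C; (7,8):dx=-7,dy=-11->C
Step 2: C = 23, D = 5, total pairs = 28.
Step 3: tau = (C - D)/(n(n-1)/2) = (23 - 5)/28 = 0.642857.
Step 4: Exact two-sided p-value (enumerate n! = 40320 permutations of y under H0): p = 0.031151.
Step 5: alpha = 0.1. reject H0.

tau_b = 0.6429 (C=23, D=5), p = 0.031151, reject H0.


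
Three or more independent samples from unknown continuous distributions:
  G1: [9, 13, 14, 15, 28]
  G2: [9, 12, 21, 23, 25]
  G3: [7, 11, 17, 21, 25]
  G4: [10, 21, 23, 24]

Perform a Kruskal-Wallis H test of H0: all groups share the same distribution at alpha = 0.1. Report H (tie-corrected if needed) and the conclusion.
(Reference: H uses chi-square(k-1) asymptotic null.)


Step 1: Combine all N = 19 observations and assign midranks.
sorted (value, group, rank): (7,G3,1), (9,G1,2.5), (9,G2,2.5), (10,G4,4), (11,G3,5), (12,G2,6), (13,G1,7), (14,G1,8), (15,G1,9), (17,G3,10), (21,G2,12), (21,G3,12), (21,G4,12), (23,G2,14.5), (23,G4,14.5), (24,G4,16), (25,G2,17.5), (25,G3,17.5), (28,G1,19)
Step 2: Sum ranks within each group.
R_1 = 45.5 (n_1 = 5)
R_2 = 52.5 (n_2 = 5)
R_3 = 45.5 (n_3 = 5)
R_4 = 46.5 (n_4 = 4)
Step 3: H = 12/(N(N+1)) * sum(R_i^2/n_i) - 3(N+1)
     = 12/(19*20) * (45.5^2/5 + 52.5^2/5 + 45.5^2/5 + 46.5^2/4) - 3*20
     = 0.031579 * 1919.91 - 60
     = 0.628816.
Step 4: Ties present; correction factor C = 1 - 42/(19^3 - 19) = 0.993860. Corrected H = 0.628816 / 0.993860 = 0.632701.
Step 5: Under H0, H ~ chi^2(3); p-value = 0.888907.
Step 6: alpha = 0.1. fail to reject H0.

H = 0.6327, df = 3, p = 0.888907, fail to reject H0.


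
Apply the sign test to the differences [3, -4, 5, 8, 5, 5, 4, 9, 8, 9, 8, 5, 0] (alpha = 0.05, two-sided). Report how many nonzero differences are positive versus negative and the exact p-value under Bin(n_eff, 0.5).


Step 1: Discard zero differences. Original n = 13; n_eff = number of nonzero differences = 12.
Nonzero differences (with sign): +3, -4, +5, +8, +5, +5, +4, +9, +8, +9, +8, +5
Step 2: Count signs: positive = 11, negative = 1.
Step 3: Under H0: P(positive) = 0.5, so the number of positives S ~ Bin(12, 0.5).
Step 4: Two-sided exact p-value = sum of Bin(12,0.5) probabilities at or below the observed probability = 0.006348.
Step 5: alpha = 0.05. reject H0.

n_eff = 12, pos = 11, neg = 1, p = 0.006348, reject H0.


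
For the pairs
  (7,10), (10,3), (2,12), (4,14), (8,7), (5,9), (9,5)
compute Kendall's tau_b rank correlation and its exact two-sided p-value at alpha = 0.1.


Step 1: Enumerate the 21 unordered pairs (i,j) with i<j and classify each by sign(x_j-x_i) * sign(y_j-y_i).
  (1,2):dx=+3,dy=-7->D; (1,3):dx=-5,dy=+2->D; (1,4):dx=-3,dy=+4->D; (1,5):dx=+1,dy=-3->D
  (1,6):dx=-2,dy=-1->C; (1,7):dx=+2,dy=-5->D; (2,3):dx=-8,dy=+9->D; (2,4):dx=-6,dy=+11->D
  (2,5):dx=-2,dy=+4->D; (2,6):dx=-5,dy=+6->D; (2,7):dx=-1,dy=+2->D; (3,4):dx=+2,dy=+2->C
  (3,5):dx=+6,dy=-5->D; (3,6):dx=+3,dy=-3->D; (3,7):dx=+7,dy=-7->D; (4,5):dx=+4,dy=-7->D
  (4,6):dx=+1,dy=-5->D; (4,7):dx=+5,dy=-9->D; (5,6):dx=-3,dy=+2->D; (5,7):dx=+1,dy=-2->D
  (6,7):dx=+4,dy=-4->D
Step 2: C = 2, D = 19, total pairs = 21.
Step 3: tau = (C - D)/(n(n-1)/2) = (2 - 19)/21 = -0.809524.
Step 4: Exact two-sided p-value (enumerate n! = 5040 permutations of y under H0): p = 0.010714.
Step 5: alpha = 0.1. reject H0.

tau_b = -0.8095 (C=2, D=19), p = 0.010714, reject H0.


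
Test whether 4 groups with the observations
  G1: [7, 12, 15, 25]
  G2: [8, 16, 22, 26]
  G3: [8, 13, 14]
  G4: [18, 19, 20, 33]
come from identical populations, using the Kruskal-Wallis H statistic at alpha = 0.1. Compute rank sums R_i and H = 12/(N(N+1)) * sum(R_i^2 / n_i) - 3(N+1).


Step 1: Combine all N = 15 observations and assign midranks.
sorted (value, group, rank): (7,G1,1), (8,G2,2.5), (8,G3,2.5), (12,G1,4), (13,G3,5), (14,G3,6), (15,G1,7), (16,G2,8), (18,G4,9), (19,G4,10), (20,G4,11), (22,G2,12), (25,G1,13), (26,G2,14), (33,G4,15)
Step 2: Sum ranks within each group.
R_1 = 25 (n_1 = 4)
R_2 = 36.5 (n_2 = 4)
R_3 = 13.5 (n_3 = 3)
R_4 = 45 (n_4 = 4)
Step 3: H = 12/(N(N+1)) * sum(R_i^2/n_i) - 3(N+1)
     = 12/(15*16) * (25^2/4 + 36.5^2/4 + 13.5^2/3 + 45^2/4) - 3*16
     = 0.050000 * 1056.31 - 48
     = 4.815625.
Step 4: Ties present; correction factor C = 1 - 6/(15^3 - 15) = 0.998214. Corrected H = 4.815625 / 0.998214 = 4.824240.
Step 5: Under H0, H ~ chi^2(3); p-value = 0.185129.
Step 6: alpha = 0.1. fail to reject H0.

H = 4.8242, df = 3, p = 0.185129, fail to reject H0.


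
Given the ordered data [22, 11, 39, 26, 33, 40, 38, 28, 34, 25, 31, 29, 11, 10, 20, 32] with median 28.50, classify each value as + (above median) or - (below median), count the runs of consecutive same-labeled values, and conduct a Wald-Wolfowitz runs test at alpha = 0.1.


Step 1: Compute median = 28.50; label A = above, B = below.
Labels in order: BBABAAABABAABBBA  (n_A = 8, n_B = 8)
Step 2: Count runs R = 10.
Step 3: Under H0 (random ordering), E[R] = 2*n_A*n_B/(n_A+n_B) + 1 = 2*8*8/16 + 1 = 9.0000.
        Var[R] = 2*n_A*n_B*(2*n_A*n_B - n_A - n_B) / ((n_A+n_B)^2 * (n_A+n_B-1)) = 14336/3840 = 3.7333.
        SD[R] = 1.9322.
Step 4: Continuity-corrected z = (R - 0.5 - E[R]) / SD[R] = (10 - 0.5 - 9.0000) / 1.9322 = 0.2588.
Step 5: Two-sided p-value via normal approximation = 2*(1 - Phi(|z|)) = 0.795809.
Step 6: alpha = 0.1. fail to reject H0.

R = 10, z = 0.2588, p = 0.795809, fail to reject H0.


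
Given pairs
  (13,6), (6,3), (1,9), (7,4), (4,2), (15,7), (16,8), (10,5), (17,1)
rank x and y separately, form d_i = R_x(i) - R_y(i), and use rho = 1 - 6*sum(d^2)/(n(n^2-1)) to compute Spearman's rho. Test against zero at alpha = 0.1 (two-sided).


Step 1: Rank x and y separately (midranks; no ties here).
rank(x): 13->6, 6->3, 1->1, 7->4, 4->2, 15->7, 16->8, 10->5, 17->9
rank(y): 6->6, 3->3, 9->9, 4->4, 2->2, 7->7, 8->8, 5->5, 1->1
Step 2: d_i = R_x(i) - R_y(i); compute d_i^2.
  (6-6)^2=0, (3-3)^2=0, (1-9)^2=64, (4-4)^2=0, (2-2)^2=0, (7-7)^2=0, (8-8)^2=0, (5-5)^2=0, (9-1)^2=64
sum(d^2) = 128.
Step 3: rho = 1 - 6*128 / (9*(9^2 - 1)) = 1 - 768/720 = -0.066667.
Step 4: Under H0, t = rho * sqrt((n-2)/(1-rho^2)) = -0.1768 ~ t(7).
Step 5: Two-sided p-value from the t-distribution with 7 df = 0.864690.
Step 6: alpha = 0.1. fail to reject H0.

rho = -0.0667, p = 0.864690, fail to reject H0 at alpha = 0.1.


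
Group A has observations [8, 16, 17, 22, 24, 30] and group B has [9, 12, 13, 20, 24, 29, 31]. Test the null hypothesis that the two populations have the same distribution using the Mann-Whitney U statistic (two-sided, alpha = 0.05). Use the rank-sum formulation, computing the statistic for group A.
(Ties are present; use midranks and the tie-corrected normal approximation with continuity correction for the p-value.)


Step 1: Combine and sort all 13 observations; assign midranks.
sorted (value, group): (8,X), (9,Y), (12,Y), (13,Y), (16,X), (17,X), (20,Y), (22,X), (24,X), (24,Y), (29,Y), (30,X), (31,Y)
ranks: 8->1, 9->2, 12->3, 13->4, 16->5, 17->6, 20->7, 22->8, 24->9.5, 24->9.5, 29->11, 30->12, 31->13
Step 2: Rank sum for X: R1 = 1 + 5 + 6 + 8 + 9.5 + 12 = 41.5.
Step 3: U_X = R1 - n1(n1+1)/2 = 41.5 - 6*7/2 = 41.5 - 21 = 20.5.
       U_Y = n1*n2 - U_X = 42 - 20.5 = 21.5.
Step 4: Ties are present, so use the tie-corrected normal approximation (with continuity correction) for the p-value.
Step 5: p-value = 1.000000; compare to alpha = 0.05. fail to reject H0.

U_X = 20.5, p = 1.000000, fail to reject H0 at alpha = 0.05.


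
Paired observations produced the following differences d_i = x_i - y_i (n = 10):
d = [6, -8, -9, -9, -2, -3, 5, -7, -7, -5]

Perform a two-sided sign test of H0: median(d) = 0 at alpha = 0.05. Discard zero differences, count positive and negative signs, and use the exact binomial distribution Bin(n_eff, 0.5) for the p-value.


Step 1: Discard zero differences. Original n = 10; n_eff = number of nonzero differences = 10.
Nonzero differences (with sign): +6, -8, -9, -9, -2, -3, +5, -7, -7, -5
Step 2: Count signs: positive = 2, negative = 8.
Step 3: Under H0: P(positive) = 0.5, so the number of positives S ~ Bin(10, 0.5).
Step 4: Two-sided exact p-value = sum of Bin(10,0.5) probabilities at or below the observed probability = 0.109375.
Step 5: alpha = 0.05. fail to reject H0.

n_eff = 10, pos = 2, neg = 8, p = 0.109375, fail to reject H0.


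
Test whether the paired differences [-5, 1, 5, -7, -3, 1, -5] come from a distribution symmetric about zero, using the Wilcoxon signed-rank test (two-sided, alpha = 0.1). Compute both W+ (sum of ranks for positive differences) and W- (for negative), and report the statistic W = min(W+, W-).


Step 1: Drop any zero differences (none here) and take |d_i|.
|d| = [5, 1, 5, 7, 3, 1, 5]
Step 2: Midrank |d_i| (ties get averaged ranks).
ranks: |5|->5, |1|->1.5, |5|->5, |7|->7, |3|->3, |1|->1.5, |5|->5
Step 3: Attach original signs; sum ranks with positive sign and with negative sign.
W+ = 1.5 + 5 + 1.5 = 8
W- = 5 + 7 + 3 + 5 = 20
(Check: W+ + W- = 28 should equal n(n+1)/2 = 28.)
Step 4: Test statistic W = min(W+, W-) = 8.
Step 5: Ties in |d|, so use the tie-corrected normal approximation.
        E[W] = n(n+1)/4 = 7*8/4 = 14.
        Tie groups: |d|=1 (t=2), |d|=5 (t=3); sum(t^3 - t) = 30.
        Var[W] = n(n+1)(2n+1)/24 - sum(t^3-t)/48 = 840/24 - 30/48 = 34.375.
        z = (W - E[W]) / sqrt(Var[W]) = (8 - 14) / 5.8630 = -1.0234.
        Two-sided p = 2*Phi(z) = 0.306136.
Step 6: alpha = 0.1. fail to reject H0.

W+ = 8, W- = 20, W = min = 8, p = 0.306136, fail to reject H0.


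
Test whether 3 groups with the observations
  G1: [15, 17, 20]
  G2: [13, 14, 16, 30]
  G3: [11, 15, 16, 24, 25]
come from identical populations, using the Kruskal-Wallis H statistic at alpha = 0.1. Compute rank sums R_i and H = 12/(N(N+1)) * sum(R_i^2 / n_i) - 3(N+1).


Step 1: Combine all N = 12 observations and assign midranks.
sorted (value, group, rank): (11,G3,1), (13,G2,2), (14,G2,3), (15,G1,4.5), (15,G3,4.5), (16,G2,6.5), (16,G3,6.5), (17,G1,8), (20,G1,9), (24,G3,10), (25,G3,11), (30,G2,12)
Step 2: Sum ranks within each group.
R_1 = 21.5 (n_1 = 3)
R_2 = 23.5 (n_2 = 4)
R_3 = 33 (n_3 = 5)
Step 3: H = 12/(N(N+1)) * sum(R_i^2/n_i) - 3(N+1)
     = 12/(12*13) * (21.5^2/3 + 23.5^2/4 + 33^2/5) - 3*13
     = 0.076923 * 509.946 - 39
     = 0.226603.
Step 4: Ties present; correction factor C = 1 - 12/(12^3 - 12) = 0.993007. Corrected H = 0.226603 / 0.993007 = 0.228198.
Step 5: Under H0, H ~ chi^2(2); p-value = 0.892169.
Step 6: alpha = 0.1. fail to reject H0.

H = 0.2282, df = 2, p = 0.892169, fail to reject H0.


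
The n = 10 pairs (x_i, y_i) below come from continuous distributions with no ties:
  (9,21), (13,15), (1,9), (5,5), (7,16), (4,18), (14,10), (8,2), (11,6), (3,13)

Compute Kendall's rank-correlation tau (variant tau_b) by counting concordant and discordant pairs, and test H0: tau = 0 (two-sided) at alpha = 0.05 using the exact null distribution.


Step 1: Enumerate the 45 unordered pairs (i,j) with i<j and classify each by sign(x_j-x_i) * sign(y_j-y_i).
  (1,2):dx=+4,dy=-6->D; (1,3):dx=-8,dy=-12->C; (1,4):dx=-4,dy=-16->C; (1,5):dx=-2,dy=-5->C
  (1,6):dx=-5,dy=-3->C; (1,7):dx=+5,dy=-11->D; (1,8):dx=-1,dy=-19->C; (1,9):dx=+2,dy=-15->D
  (1,10):dx=-6,dy=-8->C; (2,3):dx=-12,dy=-6->C; (2,4):dx=-8,dy=-10->C; (2,5):dx=-6,dy=+1->D
  (2,6):dx=-9,dy=+3->D; (2,7):dx=+1,dy=-5->D; (2,8):dx=-5,dy=-13->C; (2,9):dx=-2,dy=-9->C
  (2,10):dx=-10,dy=-2->C; (3,4):dx=+4,dy=-4->D; (3,5):dx=+6,dy=+7->C; (3,6):dx=+3,dy=+9->C
  (3,7):dx=+13,dy=+1->C; (3,8):dx=+7,dy=-7->D; (3,9):dx=+10,dy=-3->D; (3,10):dx=+2,dy=+4->C
  (4,5):dx=+2,dy=+11->C; (4,6):dx=-1,dy=+13->D; (4,7):dx=+9,dy=+5->C; (4,8):dx=+3,dy=-3->D
  (4,9):dx=+6,dy=+1->C; (4,10):dx=-2,dy=+8->D; (5,6):dx=-3,dy=+2->D; (5,7):dx=+7,dy=-6->D
  (5,8):dx=+1,dy=-14->D; (5,9):dx=+4,dy=-10->D; (5,10):dx=-4,dy=-3->C; (6,7):dx=+10,dy=-8->D
  (6,8):dx=+4,dy=-16->D; (6,9):dx=+7,dy=-12->D; (6,10):dx=-1,dy=-5->C; (7,8):dx=-6,dy=-8->C
  (7,9):dx=-3,dy=-4->C; (7,10):dx=-11,dy=+3->D; (8,9):dx=+3,dy=+4->C; (8,10):dx=-5,dy=+11->D
  (9,10):dx=-8,dy=+7->D
Step 2: C = 23, D = 22, total pairs = 45.
Step 3: tau = (C - D)/(n(n-1)/2) = (23 - 22)/45 = 0.022222.
Step 4: Exact two-sided p-value (enumerate n! = 3628800 permutations of y under H0): p = 1.000000.
Step 5: alpha = 0.05. fail to reject H0.

tau_b = 0.0222 (C=23, D=22), p = 1.000000, fail to reject H0.


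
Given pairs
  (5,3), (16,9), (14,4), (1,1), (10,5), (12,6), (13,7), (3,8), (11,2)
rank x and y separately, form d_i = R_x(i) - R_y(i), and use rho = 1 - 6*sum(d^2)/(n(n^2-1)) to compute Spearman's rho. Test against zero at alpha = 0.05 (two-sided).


Step 1: Rank x and y separately (midranks; no ties here).
rank(x): 5->3, 16->9, 14->8, 1->1, 10->4, 12->6, 13->7, 3->2, 11->5
rank(y): 3->3, 9->9, 4->4, 1->1, 5->5, 6->6, 7->7, 8->8, 2->2
Step 2: d_i = R_x(i) - R_y(i); compute d_i^2.
  (3-3)^2=0, (9-9)^2=0, (8-4)^2=16, (1-1)^2=0, (4-5)^2=1, (6-6)^2=0, (7-7)^2=0, (2-8)^2=36, (5-2)^2=9
sum(d^2) = 62.
Step 3: rho = 1 - 6*62 / (9*(9^2 - 1)) = 1 - 372/720 = 0.483333.
Step 4: Under H0, t = rho * sqrt((n-2)/(1-rho^2)) = 1.4607 ~ t(7).
Step 5: Two-sided p-value from the t-distribution with 7 df = 0.187470.
Step 6: alpha = 0.05. fail to reject H0.

rho = 0.4833, p = 0.187470, fail to reject H0 at alpha = 0.05.


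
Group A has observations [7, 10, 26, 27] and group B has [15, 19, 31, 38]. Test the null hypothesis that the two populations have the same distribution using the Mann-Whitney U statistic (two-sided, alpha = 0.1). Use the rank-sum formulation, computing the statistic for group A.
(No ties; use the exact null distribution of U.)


Step 1: Combine and sort all 8 observations; assign midranks.
sorted (value, group): (7,X), (10,X), (15,Y), (19,Y), (26,X), (27,X), (31,Y), (38,Y)
ranks: 7->1, 10->2, 15->3, 19->4, 26->5, 27->6, 31->7, 38->8
Step 2: Rank sum for X: R1 = 1 + 2 + 5 + 6 = 14.
Step 3: U_X = R1 - n1(n1+1)/2 = 14 - 4*5/2 = 14 - 10 = 4.
       U_Y = n1*n2 - U_X = 16 - 4 = 12.
Step 4: No ties, so the exact null distribution of U (based on enumerating the C(8,4) = 70 equally likely rank assignments) gives the two-sided p-value.
Step 5: p-value = 0.342857; compare to alpha = 0.1. fail to reject H0.

U_X = 4, p = 0.342857, fail to reject H0 at alpha = 0.1.


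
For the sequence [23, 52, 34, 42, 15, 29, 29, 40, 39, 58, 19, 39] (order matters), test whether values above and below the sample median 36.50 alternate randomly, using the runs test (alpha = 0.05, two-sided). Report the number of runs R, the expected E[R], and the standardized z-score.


Step 1: Compute median = 36.50; label A = above, B = below.
Labels in order: BABABBBAAABA  (n_A = 6, n_B = 6)
Step 2: Count runs R = 8.
Step 3: Under H0 (random ordering), E[R] = 2*n_A*n_B/(n_A+n_B) + 1 = 2*6*6/12 + 1 = 7.0000.
        Var[R] = 2*n_A*n_B*(2*n_A*n_B - n_A - n_B) / ((n_A+n_B)^2 * (n_A+n_B-1)) = 4320/1584 = 2.7273.
        SD[R] = 1.6514.
Step 4: Continuity-corrected z = (R - 0.5 - E[R]) / SD[R] = (8 - 0.5 - 7.0000) / 1.6514 = 0.3028.
Step 5: Two-sided p-value via normal approximation = 2*(1 - Phi(|z|)) = 0.762069.
Step 6: alpha = 0.05. fail to reject H0.

R = 8, z = 0.3028, p = 0.762069, fail to reject H0.


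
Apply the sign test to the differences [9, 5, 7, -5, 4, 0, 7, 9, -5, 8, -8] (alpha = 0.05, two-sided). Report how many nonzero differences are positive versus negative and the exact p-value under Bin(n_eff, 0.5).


Step 1: Discard zero differences. Original n = 11; n_eff = number of nonzero differences = 10.
Nonzero differences (with sign): +9, +5, +7, -5, +4, +7, +9, -5, +8, -8
Step 2: Count signs: positive = 7, negative = 3.
Step 3: Under H0: P(positive) = 0.5, so the number of positives S ~ Bin(10, 0.5).
Step 4: Two-sided exact p-value = sum of Bin(10,0.5) probabilities at or below the observed probability = 0.343750.
Step 5: alpha = 0.05. fail to reject H0.

n_eff = 10, pos = 7, neg = 3, p = 0.343750, fail to reject H0.


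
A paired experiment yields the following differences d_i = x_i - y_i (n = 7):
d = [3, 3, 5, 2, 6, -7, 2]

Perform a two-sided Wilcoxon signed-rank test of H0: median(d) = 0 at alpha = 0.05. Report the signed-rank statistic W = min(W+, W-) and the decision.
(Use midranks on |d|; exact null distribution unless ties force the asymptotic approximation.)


Step 1: Drop any zero differences (none here) and take |d_i|.
|d| = [3, 3, 5, 2, 6, 7, 2]
Step 2: Midrank |d_i| (ties get averaged ranks).
ranks: |3|->3.5, |3|->3.5, |5|->5, |2|->1.5, |6|->6, |7|->7, |2|->1.5
Step 3: Attach original signs; sum ranks with positive sign and with negative sign.
W+ = 3.5 + 3.5 + 5 + 1.5 + 6 + 1.5 = 21
W- = 7 = 7
(Check: W+ + W- = 28 should equal n(n+1)/2 = 28.)
Step 4: Test statistic W = min(W+, W-) = 7.
Step 5: Ties in |d|, so use the tie-corrected normal approximation.
        E[W] = n(n+1)/4 = 7*8/4 = 14.
        Tie groups: |d|=2 (t=2), |d|=3 (t=2); sum(t^3 - t) = 12.
        Var[W] = n(n+1)(2n+1)/24 - sum(t^3-t)/48 = 840/24 - 12/48 = 34.75.
        z = (W - E[W]) / sqrt(Var[W]) = (7 - 14) / 5.8949 = -1.1875.
        Two-sided p = 2*Phi(z) = 0.235044.
Step 6: alpha = 0.05. fail to reject H0.

W+ = 21, W- = 7, W = min = 7, p = 0.235044, fail to reject H0.


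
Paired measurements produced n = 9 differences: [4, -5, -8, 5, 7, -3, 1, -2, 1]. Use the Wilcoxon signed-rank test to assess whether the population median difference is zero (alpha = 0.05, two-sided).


Step 1: Drop any zero differences (none here) and take |d_i|.
|d| = [4, 5, 8, 5, 7, 3, 1, 2, 1]
Step 2: Midrank |d_i| (ties get averaged ranks).
ranks: |4|->5, |5|->6.5, |8|->9, |5|->6.5, |7|->8, |3|->4, |1|->1.5, |2|->3, |1|->1.5
Step 3: Attach original signs; sum ranks with positive sign and with negative sign.
W+ = 5 + 6.5 + 8 + 1.5 + 1.5 = 22.5
W- = 6.5 + 9 + 4 + 3 = 22.5
(Check: W+ + W- = 45 should equal n(n+1)/2 = 45.)
Step 4: Test statistic W = min(W+, W-) = 22.5.
Step 5: Ties in |d|, so use the tie-corrected normal approximation.
        E[W] = n(n+1)/4 = 9*10/4 = 22.5.
        Tie groups: |d|=1 (t=2), |d|=5 (t=2); sum(t^3 - t) = 12.
        Var[W] = n(n+1)(2n+1)/24 - sum(t^3-t)/48 = 1710/24 - 12/48 = 71.
        z = (W - E[W]) / sqrt(Var[W]) = (22.5 - 22.5) / 8.4261 = 0.0000.
        Two-sided p = 2*Phi(z) = 1.000000.
Step 6: alpha = 0.05. fail to reject H0.

W+ = 22.5, W- = 22.5, W = min = 22.5, p = 1.000000, fail to reject H0.


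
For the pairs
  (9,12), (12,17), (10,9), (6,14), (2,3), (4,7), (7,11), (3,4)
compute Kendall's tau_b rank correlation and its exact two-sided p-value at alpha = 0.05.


Step 1: Enumerate the 28 unordered pairs (i,j) with i<j and classify each by sign(x_j-x_i) * sign(y_j-y_i).
  (1,2):dx=+3,dy=+5->C; (1,3):dx=+1,dy=-3->D; (1,4):dx=-3,dy=+2->D; (1,5):dx=-7,dy=-9->C
  (1,6):dx=-5,dy=-5->C; (1,7):dx=-2,dy=-1->C; (1,8):dx=-6,dy=-8->C; (2,3):dx=-2,dy=-8->C
  (2,4):dx=-6,dy=-3->C; (2,5):dx=-10,dy=-14->C; (2,6):dx=-8,dy=-10->C; (2,7):dx=-5,dy=-6->C
  (2,8):dx=-9,dy=-13->C; (3,4):dx=-4,dy=+5->D; (3,5):dx=-8,dy=-6->C; (3,6):dx=-6,dy=-2->C
  (3,7):dx=-3,dy=+2->D; (3,8):dx=-7,dy=-5->C; (4,5):dx=-4,dy=-11->C; (4,6):dx=-2,dy=-7->C
  (4,7):dx=+1,dy=-3->D; (4,8):dx=-3,dy=-10->C; (5,6):dx=+2,dy=+4->C; (5,7):dx=+5,dy=+8->C
  (5,8):dx=+1,dy=+1->C; (6,7):dx=+3,dy=+4->C; (6,8):dx=-1,dy=-3->C; (7,8):dx=-4,dy=-7->C
Step 2: C = 23, D = 5, total pairs = 28.
Step 3: tau = (C - D)/(n(n-1)/2) = (23 - 5)/28 = 0.642857.
Step 4: Exact two-sided p-value (enumerate n! = 40320 permutations of y under H0): p = 0.031151.
Step 5: alpha = 0.05. reject H0.

tau_b = 0.6429 (C=23, D=5), p = 0.031151, reject H0.


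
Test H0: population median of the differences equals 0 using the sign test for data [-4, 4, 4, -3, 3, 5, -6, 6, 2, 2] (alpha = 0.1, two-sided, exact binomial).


Step 1: Discard zero differences. Original n = 10; n_eff = number of nonzero differences = 10.
Nonzero differences (with sign): -4, +4, +4, -3, +3, +5, -6, +6, +2, +2
Step 2: Count signs: positive = 7, negative = 3.
Step 3: Under H0: P(positive) = 0.5, so the number of positives S ~ Bin(10, 0.5).
Step 4: Two-sided exact p-value = sum of Bin(10,0.5) probabilities at or below the observed probability = 0.343750.
Step 5: alpha = 0.1. fail to reject H0.

n_eff = 10, pos = 7, neg = 3, p = 0.343750, fail to reject H0.


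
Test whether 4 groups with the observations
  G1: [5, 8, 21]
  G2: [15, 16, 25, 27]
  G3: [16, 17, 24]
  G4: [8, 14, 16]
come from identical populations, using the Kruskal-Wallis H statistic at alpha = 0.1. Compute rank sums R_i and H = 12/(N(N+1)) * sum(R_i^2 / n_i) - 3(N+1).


Step 1: Combine all N = 13 observations and assign midranks.
sorted (value, group, rank): (5,G1,1), (8,G1,2.5), (8,G4,2.5), (14,G4,4), (15,G2,5), (16,G2,7), (16,G3,7), (16,G4,7), (17,G3,9), (21,G1,10), (24,G3,11), (25,G2,12), (27,G2,13)
Step 2: Sum ranks within each group.
R_1 = 13.5 (n_1 = 3)
R_2 = 37 (n_2 = 4)
R_3 = 27 (n_3 = 3)
R_4 = 13.5 (n_4 = 3)
Step 3: H = 12/(N(N+1)) * sum(R_i^2/n_i) - 3(N+1)
     = 12/(13*14) * (13.5^2/3 + 37^2/4 + 27^2/3 + 13.5^2/3) - 3*14
     = 0.065934 * 706.75 - 42
     = 4.598901.
Step 4: Ties present; correction factor C = 1 - 30/(13^3 - 13) = 0.986264. Corrected H = 4.598901 / 0.986264 = 4.662953.
Step 5: Under H0, H ~ chi^2(3); p-value = 0.198208.
Step 6: alpha = 0.1. fail to reject H0.

H = 4.6630, df = 3, p = 0.198208, fail to reject H0.


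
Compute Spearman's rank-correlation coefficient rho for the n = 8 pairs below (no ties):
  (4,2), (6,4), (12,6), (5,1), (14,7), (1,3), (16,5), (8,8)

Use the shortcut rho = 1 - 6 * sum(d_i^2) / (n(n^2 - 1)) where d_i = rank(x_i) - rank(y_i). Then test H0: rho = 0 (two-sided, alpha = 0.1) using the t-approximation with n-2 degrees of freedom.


Step 1: Rank x and y separately (midranks; no ties here).
rank(x): 4->2, 6->4, 12->6, 5->3, 14->7, 1->1, 16->8, 8->5
rank(y): 2->2, 4->4, 6->6, 1->1, 7->7, 3->3, 5->5, 8->8
Step 2: d_i = R_x(i) - R_y(i); compute d_i^2.
  (2-2)^2=0, (4-4)^2=0, (6-6)^2=0, (3-1)^2=4, (7-7)^2=0, (1-3)^2=4, (8-5)^2=9, (5-8)^2=9
sum(d^2) = 26.
Step 3: rho = 1 - 6*26 / (8*(8^2 - 1)) = 1 - 156/504 = 0.690476.
Step 4: Under H0, t = rho * sqrt((n-2)/(1-rho^2)) = 2.3382 ~ t(6).
Step 5: Two-sided p-value from the t-distribution with 6 df = 0.057990.
Step 6: alpha = 0.1. reject H0.

rho = 0.6905, p = 0.057990, reject H0 at alpha = 0.1.


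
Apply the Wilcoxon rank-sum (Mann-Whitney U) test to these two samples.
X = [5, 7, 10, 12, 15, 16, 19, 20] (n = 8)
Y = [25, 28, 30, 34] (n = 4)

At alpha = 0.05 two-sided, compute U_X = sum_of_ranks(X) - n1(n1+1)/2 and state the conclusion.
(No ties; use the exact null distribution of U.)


Step 1: Combine and sort all 12 observations; assign midranks.
sorted (value, group): (5,X), (7,X), (10,X), (12,X), (15,X), (16,X), (19,X), (20,X), (25,Y), (28,Y), (30,Y), (34,Y)
ranks: 5->1, 7->2, 10->3, 12->4, 15->5, 16->6, 19->7, 20->8, 25->9, 28->10, 30->11, 34->12
Step 2: Rank sum for X: R1 = 1 + 2 + 3 + 4 + 5 + 6 + 7 + 8 = 36.
Step 3: U_X = R1 - n1(n1+1)/2 = 36 - 8*9/2 = 36 - 36 = 0.
       U_Y = n1*n2 - U_X = 32 - 0 = 32.
Step 4: No ties, so the exact null distribution of U (based on enumerating the C(12,8) = 495 equally likely rank assignments) gives the two-sided p-value.
Step 5: p-value = 0.004040; compare to alpha = 0.05. reject H0.

U_X = 0, p = 0.004040, reject H0 at alpha = 0.05.


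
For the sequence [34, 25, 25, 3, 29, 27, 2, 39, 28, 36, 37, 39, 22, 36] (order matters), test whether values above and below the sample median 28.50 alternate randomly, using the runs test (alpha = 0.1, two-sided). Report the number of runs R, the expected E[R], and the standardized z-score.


Step 1: Compute median = 28.50; label A = above, B = below.
Labels in order: ABBBABBABAAABA  (n_A = 7, n_B = 7)
Step 2: Count runs R = 9.
Step 3: Under H0 (random ordering), E[R] = 2*n_A*n_B/(n_A+n_B) + 1 = 2*7*7/14 + 1 = 8.0000.
        Var[R] = 2*n_A*n_B*(2*n_A*n_B - n_A - n_B) / ((n_A+n_B)^2 * (n_A+n_B-1)) = 8232/2548 = 3.2308.
        SD[R] = 1.7974.
Step 4: Continuity-corrected z = (R - 0.5 - E[R]) / SD[R] = (9 - 0.5 - 8.0000) / 1.7974 = 0.2782.
Step 5: Two-sided p-value via normal approximation = 2*(1 - Phi(|z|)) = 0.780879.
Step 6: alpha = 0.1. fail to reject H0.

R = 9, z = 0.2782, p = 0.780879, fail to reject H0.


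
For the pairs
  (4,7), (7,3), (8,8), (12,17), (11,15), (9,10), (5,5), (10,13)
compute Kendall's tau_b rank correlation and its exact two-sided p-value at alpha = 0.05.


Step 1: Enumerate the 28 unordered pairs (i,j) with i<j and classify each by sign(x_j-x_i) * sign(y_j-y_i).
  (1,2):dx=+3,dy=-4->D; (1,3):dx=+4,dy=+1->C; (1,4):dx=+8,dy=+10->C; (1,5):dx=+7,dy=+8->C
  (1,6):dx=+5,dy=+3->C; (1,7):dx=+1,dy=-2->D; (1,8):dx=+6,dy=+6->C; (2,3):dx=+1,dy=+5->C
  (2,4):dx=+5,dy=+14->C; (2,5):dx=+4,dy=+12->C; (2,6):dx=+2,dy=+7->C; (2,7):dx=-2,dy=+2->D
  (2,8):dx=+3,dy=+10->C; (3,4):dx=+4,dy=+9->C; (3,5):dx=+3,dy=+7->C; (3,6):dx=+1,dy=+2->C
  (3,7):dx=-3,dy=-3->C; (3,8):dx=+2,dy=+5->C; (4,5):dx=-1,dy=-2->C; (4,6):dx=-3,dy=-7->C
  (4,7):dx=-7,dy=-12->C; (4,8):dx=-2,dy=-4->C; (5,6):dx=-2,dy=-5->C; (5,7):dx=-6,dy=-10->C
  (5,8):dx=-1,dy=-2->C; (6,7):dx=-4,dy=-5->C; (6,8):dx=+1,dy=+3->C; (7,8):dx=+5,dy=+8->C
Step 2: C = 25, D = 3, total pairs = 28.
Step 3: tau = (C - D)/(n(n-1)/2) = (25 - 3)/28 = 0.785714.
Step 4: Exact two-sided p-value (enumerate n! = 40320 permutations of y under H0): p = 0.005506.
Step 5: alpha = 0.05. reject H0.

tau_b = 0.7857 (C=25, D=3), p = 0.005506, reject H0.


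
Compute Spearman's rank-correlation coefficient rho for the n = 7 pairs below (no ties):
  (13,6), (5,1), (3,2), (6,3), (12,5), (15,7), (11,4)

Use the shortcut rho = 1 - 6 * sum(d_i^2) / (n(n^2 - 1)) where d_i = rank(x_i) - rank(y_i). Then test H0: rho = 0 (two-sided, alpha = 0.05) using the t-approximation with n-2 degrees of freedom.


Step 1: Rank x and y separately (midranks; no ties here).
rank(x): 13->6, 5->2, 3->1, 6->3, 12->5, 15->7, 11->4
rank(y): 6->6, 1->1, 2->2, 3->3, 5->5, 7->7, 4->4
Step 2: d_i = R_x(i) - R_y(i); compute d_i^2.
  (6-6)^2=0, (2-1)^2=1, (1-2)^2=1, (3-3)^2=0, (5-5)^2=0, (7-7)^2=0, (4-4)^2=0
sum(d^2) = 2.
Step 3: rho = 1 - 6*2 / (7*(7^2 - 1)) = 1 - 12/336 = 0.964286.
Step 4: Under H0, t = rho * sqrt((n-2)/(1-rho^2)) = 8.1408 ~ t(5).
Step 5: Two-sided p-value from the t-distribution with 5 df = 0.000454.
Step 6: alpha = 0.05. reject H0.

rho = 0.9643, p = 0.000454, reject H0 at alpha = 0.05.
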